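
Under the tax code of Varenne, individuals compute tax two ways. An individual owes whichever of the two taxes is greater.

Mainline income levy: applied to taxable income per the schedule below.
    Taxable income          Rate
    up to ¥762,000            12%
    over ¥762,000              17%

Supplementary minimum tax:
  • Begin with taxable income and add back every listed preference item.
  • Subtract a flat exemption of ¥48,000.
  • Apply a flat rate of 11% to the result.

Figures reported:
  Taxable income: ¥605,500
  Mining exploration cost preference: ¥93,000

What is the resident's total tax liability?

Mainline income levy:
  ¥605,500 × 12% = ¥72,660

Supplementary minimum tax:
  Adjusted income: ¥605,500 + ¥93,000 = ¥698,500
  Less exemption ¥48,000 → base ¥650,500
  ¥650,500 × 11% = ¥71,555

¥72,660 > ¥71,555, so the mainline income levy governs.

¥72,660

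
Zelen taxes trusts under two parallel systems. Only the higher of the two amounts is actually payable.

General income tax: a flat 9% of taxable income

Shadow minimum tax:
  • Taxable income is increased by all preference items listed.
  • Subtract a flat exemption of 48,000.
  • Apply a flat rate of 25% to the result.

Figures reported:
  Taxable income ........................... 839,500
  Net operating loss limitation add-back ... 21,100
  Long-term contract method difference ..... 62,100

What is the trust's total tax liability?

218,675

Shadow minimum tax:
  Adjusted income: 839,500 + 21,100 + 62,100 = 922,700
  Less exemption 48,000 → base 874,700
  874,700 × 25% = 218,675

General income tax:
  839,500 × 9% = 75,555

218,675 > 75,555, so the shadow minimum tax is the binding amount.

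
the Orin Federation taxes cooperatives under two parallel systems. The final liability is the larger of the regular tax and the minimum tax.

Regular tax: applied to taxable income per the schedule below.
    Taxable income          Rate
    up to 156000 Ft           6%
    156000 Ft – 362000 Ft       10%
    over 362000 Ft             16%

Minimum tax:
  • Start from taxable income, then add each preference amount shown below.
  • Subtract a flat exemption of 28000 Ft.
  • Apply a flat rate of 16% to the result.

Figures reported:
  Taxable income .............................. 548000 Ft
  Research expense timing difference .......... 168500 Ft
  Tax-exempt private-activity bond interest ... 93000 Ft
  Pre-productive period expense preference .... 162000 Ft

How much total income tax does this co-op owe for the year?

150960 Ft

Regular tax:
  156000 Ft × 6% = 9360 Ft
  206000 Ft × 10% = 20600 Ft
  186000 Ft × 16% = 29760 Ft
  → 59720 Ft

Minimum tax:
  Adjusted income: 548000 Ft + 168500 Ft + 93000 Ft + 162000 Ft = 971500 Ft
  Less exemption 28000 Ft → base 943500 Ft
  943500 Ft × 16% = 150960 Ft

150960 Ft > 59720 Ft, so the minimum tax is the binding amount.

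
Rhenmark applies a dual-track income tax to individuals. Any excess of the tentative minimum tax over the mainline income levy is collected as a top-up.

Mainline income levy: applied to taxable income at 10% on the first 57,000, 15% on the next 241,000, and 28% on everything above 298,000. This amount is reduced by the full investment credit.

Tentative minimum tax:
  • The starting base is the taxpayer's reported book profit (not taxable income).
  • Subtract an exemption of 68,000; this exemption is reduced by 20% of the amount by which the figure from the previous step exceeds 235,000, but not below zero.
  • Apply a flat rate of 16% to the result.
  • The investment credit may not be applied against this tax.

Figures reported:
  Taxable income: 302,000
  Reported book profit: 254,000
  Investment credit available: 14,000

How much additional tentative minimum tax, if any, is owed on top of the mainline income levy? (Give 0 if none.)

Tentative minimum tax:
  Base (reported book profit): 254,000
  Exemption: 68,000 − 20% × (254,000 − 235,000) = 68,000 − 3,800 = 64,200
  Base: 254,000 − 64,200 = 189,800
  189,800 × 16% = 30,368

Mainline income levy:
  57,000 × 10% = 5,700
  241,000 × 15% = 36,150
  4,000 × 28% = 1,120
  → 42,970
  Less investment credit 14,000 → 28,970

Excess of tentative minimum tax over mainline income levy: 30,368 − 28,970 = 1,398.

1,398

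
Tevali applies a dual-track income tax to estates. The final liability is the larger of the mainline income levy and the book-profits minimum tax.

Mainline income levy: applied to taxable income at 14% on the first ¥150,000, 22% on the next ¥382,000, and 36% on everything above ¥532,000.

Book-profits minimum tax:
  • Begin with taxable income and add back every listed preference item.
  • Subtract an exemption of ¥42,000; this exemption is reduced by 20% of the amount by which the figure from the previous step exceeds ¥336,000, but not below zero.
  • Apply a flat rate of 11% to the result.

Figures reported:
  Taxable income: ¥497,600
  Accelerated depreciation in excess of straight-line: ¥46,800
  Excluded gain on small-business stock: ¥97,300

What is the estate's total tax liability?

¥97,472

Mainline income levy:
  ¥150,000 × 14% = ¥21,000
  ¥347,600 × 22% = ¥76,472
  → ¥97,472

Book-profits minimum tax:
  Adjusted income: ¥497,600 + ¥46,800 + ¥97,300 = ¥641,700
  Exemption: 20% × (¥641,700 − ¥336,000) = ¥61,140 ≥ ¥42,000, so the exemption is fully phased out
  Base: ¥641,700 − ¥0 = ¥641,700
  ¥641,700 × 11% = ¥70,587

¥97,472 > ¥70,587, so the mainline income levy governs.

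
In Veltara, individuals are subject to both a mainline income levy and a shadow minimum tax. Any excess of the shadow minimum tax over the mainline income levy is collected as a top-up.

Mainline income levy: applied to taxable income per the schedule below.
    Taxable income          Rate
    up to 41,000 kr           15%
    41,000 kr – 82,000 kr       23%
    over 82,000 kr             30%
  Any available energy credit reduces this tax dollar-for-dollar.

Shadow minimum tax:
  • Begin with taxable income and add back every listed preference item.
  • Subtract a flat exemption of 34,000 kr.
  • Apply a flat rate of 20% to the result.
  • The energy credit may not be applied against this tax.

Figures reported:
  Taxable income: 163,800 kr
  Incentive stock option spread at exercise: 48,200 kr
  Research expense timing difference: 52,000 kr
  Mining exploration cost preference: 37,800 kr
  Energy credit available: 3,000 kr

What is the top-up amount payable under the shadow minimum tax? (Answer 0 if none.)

16,440 kr

Mainline income levy:
  41,000 kr × 15% = 6,150 kr
  41,000 kr × 23% = 9,430 kr
  81,800 kr × 30% = 24,540 kr
  → 40,120 kr
  Less energy credit 3,000 kr → 37,120 kr

Shadow minimum tax:
  Adjusted income: 163,800 kr + 48,200 kr + 52,000 kr + 37,800 kr = 301,800 kr
  Less exemption 34,000 kr → base 267,800 kr
  267,800 kr × 20% = 53,560 kr

Excess of shadow minimum tax over mainline income levy: 53,560 kr − 37,120 kr = 16,440 kr.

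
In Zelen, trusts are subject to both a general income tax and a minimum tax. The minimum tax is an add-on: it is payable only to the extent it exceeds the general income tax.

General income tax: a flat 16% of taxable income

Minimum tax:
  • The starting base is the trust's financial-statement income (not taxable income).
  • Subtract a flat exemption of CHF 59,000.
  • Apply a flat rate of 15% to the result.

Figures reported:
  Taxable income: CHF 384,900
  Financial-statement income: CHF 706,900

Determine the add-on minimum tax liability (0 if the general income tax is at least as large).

General income tax:
  CHF 384,900 × 16% = CHF 61,584

Minimum tax:
  Base (financial-statement income): CHF 706,900
  Less exemption CHF 59,000 → base CHF 647,900
  CHF 647,900 × 15% = CHF 97,185

Excess of minimum tax over general income tax: CHF 97,185 − CHF 61,584 = CHF 35,601.

CHF 35,601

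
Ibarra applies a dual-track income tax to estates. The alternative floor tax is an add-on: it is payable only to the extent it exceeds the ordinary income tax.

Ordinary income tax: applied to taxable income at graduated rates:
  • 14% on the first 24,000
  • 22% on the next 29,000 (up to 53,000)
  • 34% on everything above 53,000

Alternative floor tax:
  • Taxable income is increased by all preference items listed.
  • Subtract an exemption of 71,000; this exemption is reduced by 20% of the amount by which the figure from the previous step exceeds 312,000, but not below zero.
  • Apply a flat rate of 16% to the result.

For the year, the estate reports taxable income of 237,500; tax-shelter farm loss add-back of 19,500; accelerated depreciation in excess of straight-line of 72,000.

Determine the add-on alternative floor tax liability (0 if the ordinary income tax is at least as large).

Ordinary income tax:
  24,000 × 14% = 3,360
  29,000 × 22% = 6,380
  184,500 × 34% = 62,730
  → 72,470

Alternative floor tax:
  Adjusted income: 237,500 + 19,500 + 72,000 = 329,000
  Exemption: 71,000 − 20% × (329,000 − 312,000) = 71,000 − 3,400 = 67,600
  Base: 329,000 − 67,600 = 261,400
  261,400 × 16% = 41,824

41,824 ≤ 72,470, so no add-on is due.

0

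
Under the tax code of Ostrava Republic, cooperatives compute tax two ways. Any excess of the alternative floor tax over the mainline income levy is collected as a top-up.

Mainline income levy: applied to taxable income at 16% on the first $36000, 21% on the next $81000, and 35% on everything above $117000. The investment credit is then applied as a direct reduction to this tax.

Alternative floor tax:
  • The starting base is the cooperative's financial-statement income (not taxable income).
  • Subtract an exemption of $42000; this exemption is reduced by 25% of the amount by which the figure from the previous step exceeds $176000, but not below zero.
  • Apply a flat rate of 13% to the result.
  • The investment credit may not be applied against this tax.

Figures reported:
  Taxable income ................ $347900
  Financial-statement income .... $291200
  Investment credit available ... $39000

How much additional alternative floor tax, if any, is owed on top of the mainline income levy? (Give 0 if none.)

Alternative floor tax:
  Base (financial-statement income): $291200
  Exemption: $42000 − 25% × ($291200 − $176000) = $42000 − $28800 = $13200
  Base: $291200 − $13200 = $278000
  $278000 × 13% = $36140

Mainline income levy:
  $36000 × 16% = $5760
  $81000 × 21% = $17010
  $230900 × 35% = $80815
  → $103585
  Less investment credit $39000 → $64585

$36140 ≤ $64585, so no add-on is due.

$0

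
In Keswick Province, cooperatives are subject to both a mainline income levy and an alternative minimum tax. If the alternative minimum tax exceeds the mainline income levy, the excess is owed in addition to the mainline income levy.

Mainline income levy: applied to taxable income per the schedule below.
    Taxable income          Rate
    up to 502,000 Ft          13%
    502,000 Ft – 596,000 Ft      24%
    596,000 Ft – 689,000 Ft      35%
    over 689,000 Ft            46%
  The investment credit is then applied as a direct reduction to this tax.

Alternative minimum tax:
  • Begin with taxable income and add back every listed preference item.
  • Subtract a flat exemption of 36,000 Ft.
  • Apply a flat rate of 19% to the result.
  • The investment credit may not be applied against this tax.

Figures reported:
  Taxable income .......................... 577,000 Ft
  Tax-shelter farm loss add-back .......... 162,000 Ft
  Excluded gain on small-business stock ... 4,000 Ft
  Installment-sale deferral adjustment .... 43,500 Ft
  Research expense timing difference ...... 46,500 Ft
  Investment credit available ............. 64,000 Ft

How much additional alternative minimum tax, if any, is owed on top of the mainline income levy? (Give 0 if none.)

Alternative minimum tax:
  Adjusted income: 577,000 Ft + 162,000 Ft + 4,000 Ft + 43,500 Ft + 46,500 Ft = 833,000 Ft
  Less exemption 36,000 Ft → base 797,000 Ft
  797,000 Ft × 19% = 151,430 Ft

Mainline income levy:
  502,000 Ft × 13% = 65,260 Ft
  75,000 Ft × 24% = 18,000 Ft
  → 83,260 Ft
  Less investment credit 64,000 Ft → 19,260 Ft

Excess of alternative minimum tax over mainline income levy: 151,430 Ft − 19,260 Ft = 132,170 Ft.

132,170 Ft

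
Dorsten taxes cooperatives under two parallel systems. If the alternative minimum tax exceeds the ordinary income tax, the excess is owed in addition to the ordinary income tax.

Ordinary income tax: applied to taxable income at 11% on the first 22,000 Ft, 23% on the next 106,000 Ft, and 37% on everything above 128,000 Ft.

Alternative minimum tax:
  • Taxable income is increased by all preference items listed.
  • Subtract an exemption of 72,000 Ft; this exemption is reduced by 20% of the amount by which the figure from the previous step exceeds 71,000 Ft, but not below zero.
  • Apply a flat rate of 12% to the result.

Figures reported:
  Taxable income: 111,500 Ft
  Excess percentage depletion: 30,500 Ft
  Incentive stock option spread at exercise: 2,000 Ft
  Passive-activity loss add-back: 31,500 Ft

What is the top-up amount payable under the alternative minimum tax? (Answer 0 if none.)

0 Ft

Ordinary income tax:
  22,000 Ft × 11% = 2,420 Ft
  89,500 Ft × 23% = 20,585 Ft
  → 23,005 Ft

Alternative minimum tax:
  Adjusted income: 111,500 Ft + 30,500 Ft + 2,000 Ft + 31,500 Ft = 175,500 Ft
  Exemption: 72,000 Ft − 20% × (175,500 Ft − 71,000 Ft) = 72,000 Ft − 20,900 Ft = 51,100 Ft
  Base: 175,500 Ft − 51,100 Ft = 124,400 Ft
  124,400 Ft × 12% = 14,928 Ft

14,928 Ft ≤ 23,005 Ft, so no add-on is due.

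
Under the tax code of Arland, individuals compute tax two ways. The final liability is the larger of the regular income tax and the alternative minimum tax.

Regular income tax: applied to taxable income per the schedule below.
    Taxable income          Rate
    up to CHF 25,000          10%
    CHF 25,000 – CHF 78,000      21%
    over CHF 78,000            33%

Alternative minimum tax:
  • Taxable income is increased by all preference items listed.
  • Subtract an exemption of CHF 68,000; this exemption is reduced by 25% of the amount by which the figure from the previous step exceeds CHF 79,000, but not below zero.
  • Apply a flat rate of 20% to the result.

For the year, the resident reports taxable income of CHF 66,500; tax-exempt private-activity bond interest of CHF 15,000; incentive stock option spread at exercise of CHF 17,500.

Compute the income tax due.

CHF 11,215

Alternative minimum tax:
  Adjusted income: CHF 66,500 + CHF 15,000 + CHF 17,500 = CHF 99,000
  Exemption: CHF 68,000 − 25% × (CHF 99,000 − CHF 79,000) = CHF 68,000 − CHF 5,000 = CHF 63,000
  Base: CHF 99,000 − CHF 63,000 = CHF 36,000
  CHF 36,000 × 20% = CHF 7,200

Regular income tax:
  CHF 25,000 × 10% = CHF 2,500
  CHF 41,500 × 21% = CHF 8,715
  → CHF 11,215

CHF 11,215 > CHF 7,200, so the regular income tax governs.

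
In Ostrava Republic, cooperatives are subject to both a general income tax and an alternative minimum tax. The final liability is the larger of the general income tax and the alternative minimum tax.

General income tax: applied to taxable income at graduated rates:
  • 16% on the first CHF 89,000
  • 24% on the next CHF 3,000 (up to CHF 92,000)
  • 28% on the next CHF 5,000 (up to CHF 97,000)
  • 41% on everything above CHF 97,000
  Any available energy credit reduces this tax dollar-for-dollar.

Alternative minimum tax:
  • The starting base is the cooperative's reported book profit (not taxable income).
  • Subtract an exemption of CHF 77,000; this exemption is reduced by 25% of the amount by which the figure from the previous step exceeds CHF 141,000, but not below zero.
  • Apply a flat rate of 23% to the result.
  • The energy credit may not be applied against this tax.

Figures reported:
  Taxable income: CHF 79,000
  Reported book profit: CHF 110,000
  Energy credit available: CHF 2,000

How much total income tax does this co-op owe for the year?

CHF 10,640

General income tax:
  CHF 79,000 × 16% = CHF 12,640
  Less energy credit CHF 2,000 → CHF 10,640

Alternative minimum tax:
  Base (reported book profit): CHF 110,000
  Exemption: CHF 110,000 ≤ CHF 141,000, so full CHF 77,000 applies
  Base: CHF 110,000 − CHF 77,000 = CHF 33,000
  CHF 33,000 × 23% = CHF 7,590

CHF 10,640 > CHF 7,590, so the general income tax governs.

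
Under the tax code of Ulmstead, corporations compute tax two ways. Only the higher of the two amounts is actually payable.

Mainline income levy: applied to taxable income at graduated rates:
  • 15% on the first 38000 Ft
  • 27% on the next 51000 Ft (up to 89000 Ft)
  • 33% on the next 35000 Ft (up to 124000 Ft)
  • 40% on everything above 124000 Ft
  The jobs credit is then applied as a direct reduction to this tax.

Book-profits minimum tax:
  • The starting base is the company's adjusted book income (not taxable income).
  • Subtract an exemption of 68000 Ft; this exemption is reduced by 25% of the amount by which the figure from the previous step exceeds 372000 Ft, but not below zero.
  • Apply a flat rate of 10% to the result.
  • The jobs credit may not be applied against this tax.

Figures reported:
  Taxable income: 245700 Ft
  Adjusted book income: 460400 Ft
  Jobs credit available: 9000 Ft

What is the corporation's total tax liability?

Book-profits minimum tax:
  Base (adjusted book income): 460400 Ft
  Exemption: 68000 Ft − 25% × (460400 Ft − 372000 Ft) = 68000 Ft − 22100 Ft = 45900 Ft
  Base: 460400 Ft − 45900 Ft = 414500 Ft
  414500 Ft × 10% = 41450 Ft

Mainline income levy:
  38000 Ft × 15% = 5700 Ft
  51000 Ft × 27% = 13770 Ft
  35000 Ft × 33% = 11550 Ft
  121700 Ft × 40% = 48680 Ft
  → 79700 Ft
  Less jobs credit 9000 Ft → 70700 Ft

70700 Ft > 41450 Ft, so the mainline income levy governs.

70700 Ft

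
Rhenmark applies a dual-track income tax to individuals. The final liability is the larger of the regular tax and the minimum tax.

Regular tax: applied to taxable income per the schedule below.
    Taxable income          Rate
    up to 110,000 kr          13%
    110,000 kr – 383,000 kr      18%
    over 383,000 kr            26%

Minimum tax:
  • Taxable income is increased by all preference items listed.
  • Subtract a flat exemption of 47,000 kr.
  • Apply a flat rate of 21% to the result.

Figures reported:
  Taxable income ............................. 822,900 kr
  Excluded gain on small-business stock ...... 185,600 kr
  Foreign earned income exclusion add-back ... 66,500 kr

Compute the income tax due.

Regular tax:
  110,000 kr × 13% = 14,300 kr
  273,000 kr × 18% = 49,140 kr
  439,900 kr × 26% = 114,374 kr
  → 177,814 kr

Minimum tax:
  Adjusted income: 822,900 kr + 185,600 kr + 66,500 kr = 1,075,000 kr
  Less exemption 47,000 kr → base 1,028,000 kr
  1,028,000 kr × 21% = 215,880 kr

215,880 kr > 177,814 kr, so the minimum tax is the binding amount.

215,880 kr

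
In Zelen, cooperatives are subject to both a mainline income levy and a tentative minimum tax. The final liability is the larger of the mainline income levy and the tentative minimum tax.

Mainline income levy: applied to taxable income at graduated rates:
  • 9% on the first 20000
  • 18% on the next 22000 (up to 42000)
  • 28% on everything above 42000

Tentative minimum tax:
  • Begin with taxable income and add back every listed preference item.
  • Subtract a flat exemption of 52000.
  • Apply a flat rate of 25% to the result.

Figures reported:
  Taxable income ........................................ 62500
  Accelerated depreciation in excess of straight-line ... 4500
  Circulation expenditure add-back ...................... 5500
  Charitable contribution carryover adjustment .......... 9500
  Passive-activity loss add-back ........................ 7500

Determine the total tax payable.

11500

Tentative minimum tax:
  Adjusted income: 62500 + 4500 + 5500 + 9500 + 7500 = 89500
  Less exemption 52000 → base 37500
  37500 × 25% = 9375

Mainline income levy:
  20000 × 9% = 1800
  22000 × 18% = 3960
  20500 × 28% = 5740
  → 11500

11500 > 9375, so the mainline income levy governs.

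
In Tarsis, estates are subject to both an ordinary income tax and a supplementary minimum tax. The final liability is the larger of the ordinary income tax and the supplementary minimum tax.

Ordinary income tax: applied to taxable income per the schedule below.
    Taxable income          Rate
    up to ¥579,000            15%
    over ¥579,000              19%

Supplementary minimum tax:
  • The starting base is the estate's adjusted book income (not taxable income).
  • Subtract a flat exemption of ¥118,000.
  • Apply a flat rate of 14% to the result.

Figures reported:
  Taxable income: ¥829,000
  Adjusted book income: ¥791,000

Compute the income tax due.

Supplementary minimum tax:
  Base (adjusted book income): ¥791,000
  Less exemption ¥118,000 → base ¥673,000
  ¥673,000 × 14% = ¥94,220

Ordinary income tax:
  ¥579,000 × 15% = ¥86,850
  ¥250,000 × 19% = ¥47,500
  → ¥134,350

¥134,350 > ¥94,220, so the ordinary income tax governs.

¥134,350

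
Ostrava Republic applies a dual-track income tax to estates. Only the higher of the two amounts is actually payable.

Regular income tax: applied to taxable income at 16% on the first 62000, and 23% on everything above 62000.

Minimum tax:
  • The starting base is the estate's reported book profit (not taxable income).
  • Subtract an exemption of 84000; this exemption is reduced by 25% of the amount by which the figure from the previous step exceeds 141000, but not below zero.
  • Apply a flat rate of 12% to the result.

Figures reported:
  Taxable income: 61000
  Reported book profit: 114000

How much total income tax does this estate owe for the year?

9760

Regular income tax:
  61000 × 16% = 9760

Minimum tax:
  Base (reported book profit): 114000
  Exemption: 114000 ≤ 141000, so full 84000 applies
  Base: 114000 − 84000 = 30000
  30000 × 12% = 3600

9760 > 3600, so the regular income tax governs.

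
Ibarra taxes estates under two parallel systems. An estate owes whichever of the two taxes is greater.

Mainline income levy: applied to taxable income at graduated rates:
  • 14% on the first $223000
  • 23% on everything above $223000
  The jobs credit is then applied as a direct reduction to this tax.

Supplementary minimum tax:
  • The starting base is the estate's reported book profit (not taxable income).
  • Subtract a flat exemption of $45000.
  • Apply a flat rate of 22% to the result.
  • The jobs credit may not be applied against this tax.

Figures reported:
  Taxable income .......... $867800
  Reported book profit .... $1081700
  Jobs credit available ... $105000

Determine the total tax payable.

$228074

Mainline income levy:
  $223000 × 14% = $31220
  $644800 × 23% = $148304
  → $179524
  Less jobs credit $105000 → $74524

Supplementary minimum tax:
  Base (reported book profit): $1081700
  Less exemption $45000 → base $1036700
  $1036700 × 22% = $228074

$228074 > $74524, so the supplementary minimum tax is the binding amount.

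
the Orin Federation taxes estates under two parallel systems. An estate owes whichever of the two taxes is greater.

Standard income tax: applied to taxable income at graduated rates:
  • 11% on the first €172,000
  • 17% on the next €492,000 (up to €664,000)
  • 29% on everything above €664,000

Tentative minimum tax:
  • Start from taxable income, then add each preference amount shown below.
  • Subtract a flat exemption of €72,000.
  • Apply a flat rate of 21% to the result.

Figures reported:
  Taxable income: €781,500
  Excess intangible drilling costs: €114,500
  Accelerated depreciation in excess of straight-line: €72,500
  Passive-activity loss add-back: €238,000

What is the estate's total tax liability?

€238,245

Standard income tax:
  €172,000 × 11% = €18,920
  €492,000 × 17% = €83,640
  €117,500 × 29% = €34,075
  → €136,635

Tentative minimum tax:
  Adjusted income: €781,500 + €114,500 + €72,500 + €238,000 = €1,206,500
  Less exemption €72,000 → base €1,134,500
  €1,134,500 × 21% = €238,245

€238,245 > €136,635, so the tentative minimum tax is the binding amount.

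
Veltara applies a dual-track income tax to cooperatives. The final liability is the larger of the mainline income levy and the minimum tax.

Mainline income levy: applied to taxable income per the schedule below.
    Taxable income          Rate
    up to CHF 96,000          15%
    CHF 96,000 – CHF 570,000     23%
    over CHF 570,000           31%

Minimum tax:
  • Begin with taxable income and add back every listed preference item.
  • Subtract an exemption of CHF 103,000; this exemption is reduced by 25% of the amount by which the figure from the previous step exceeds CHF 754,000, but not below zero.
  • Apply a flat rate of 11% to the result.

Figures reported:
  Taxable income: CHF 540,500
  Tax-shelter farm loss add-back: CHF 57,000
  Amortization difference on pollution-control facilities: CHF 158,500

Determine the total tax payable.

CHF 116,635

Minimum tax:
  Adjusted income: CHF 540,500 + CHF 57,000 + CHF 158,500 = CHF 756,000
  Exemption: CHF 103,000 − 25% × (CHF 756,000 − CHF 754,000) = CHF 103,000 − CHF 500 = CHF 102,500
  Base: CHF 756,000 − CHF 102,500 = CHF 653,500
  CHF 653,500 × 11% = CHF 71,885

Mainline income levy:
  CHF 96,000 × 15% = CHF 14,400
  CHF 444,500 × 23% = CHF 102,235
  → CHF 116,635

CHF 116,635 > CHF 71,885, so the mainline income levy governs.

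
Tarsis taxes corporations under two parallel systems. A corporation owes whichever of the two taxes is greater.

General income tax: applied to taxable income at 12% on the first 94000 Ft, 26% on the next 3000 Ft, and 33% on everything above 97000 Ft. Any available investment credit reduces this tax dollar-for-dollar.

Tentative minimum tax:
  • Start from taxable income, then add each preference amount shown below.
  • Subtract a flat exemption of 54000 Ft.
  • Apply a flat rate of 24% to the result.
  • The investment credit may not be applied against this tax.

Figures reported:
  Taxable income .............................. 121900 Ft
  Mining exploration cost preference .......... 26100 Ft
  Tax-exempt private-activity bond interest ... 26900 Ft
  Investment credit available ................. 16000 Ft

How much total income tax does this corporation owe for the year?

General income tax:
  94000 Ft × 12% = 11280 Ft
  3000 Ft × 26% = 780 Ft
  24900 Ft × 33% = 8217 Ft
  → 20277 Ft
  Less investment credit 16000 Ft → 4277 Ft

Tentative minimum tax:
  Adjusted income: 121900 Ft + 26100 Ft + 26900 Ft = 174900 Ft
  Less exemption 54000 Ft → base 120900 Ft
  120900 Ft × 24% = 29016 Ft

29016 Ft > 4277 Ft, so the tentative minimum tax is the binding amount.

29016 Ft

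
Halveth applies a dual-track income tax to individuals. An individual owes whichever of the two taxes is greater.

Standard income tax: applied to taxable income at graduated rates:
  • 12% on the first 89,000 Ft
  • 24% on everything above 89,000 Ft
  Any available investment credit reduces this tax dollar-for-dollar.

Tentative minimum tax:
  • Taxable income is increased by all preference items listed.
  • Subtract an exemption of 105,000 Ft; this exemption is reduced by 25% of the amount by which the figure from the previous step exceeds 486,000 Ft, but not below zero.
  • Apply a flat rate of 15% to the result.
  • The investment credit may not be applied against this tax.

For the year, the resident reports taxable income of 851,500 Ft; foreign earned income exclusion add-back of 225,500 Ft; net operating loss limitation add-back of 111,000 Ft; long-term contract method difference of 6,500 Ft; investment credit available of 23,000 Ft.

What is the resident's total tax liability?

Tentative minimum tax:
  Adjusted income: 851,500 Ft + 225,500 Ft + 111,000 Ft + 6,500 Ft = 1,194,500 Ft
  Exemption: 25% × (1,194,500 Ft − 486,000 Ft) = 177,125 Ft ≥ 105,000 Ft, so the exemption is fully phased out
  Base: 1,194,500 Ft − 0 Ft = 1,194,500 Ft
  1,194,500 Ft × 15% = 179,175 Ft

Standard income tax:
  89,000 Ft × 12% = 10,680 Ft
  762,500 Ft × 24% = 183,000 Ft
  → 193,680 Ft
  Less investment credit 23,000 Ft → 170,680 Ft

179,175 Ft > 170,680 Ft, so the tentative minimum tax is the binding amount.

179,175 Ft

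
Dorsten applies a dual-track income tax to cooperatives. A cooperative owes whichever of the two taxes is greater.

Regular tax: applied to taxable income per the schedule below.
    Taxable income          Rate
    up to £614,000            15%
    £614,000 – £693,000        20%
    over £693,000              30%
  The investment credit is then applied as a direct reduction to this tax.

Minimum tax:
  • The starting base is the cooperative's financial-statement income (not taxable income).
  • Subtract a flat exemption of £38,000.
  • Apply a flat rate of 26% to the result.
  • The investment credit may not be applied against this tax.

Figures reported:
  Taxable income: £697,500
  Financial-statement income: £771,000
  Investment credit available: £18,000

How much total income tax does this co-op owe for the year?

Regular tax:
  £614,000 × 15% = £92,100
  £79,000 × 20% = £15,800
  £4,500 × 30% = £1,350
  → £109,250
  Less investment credit £18,000 → £91,250

Minimum tax:
  Base (financial-statement income): £771,000
  Less exemption £38,000 → base £733,000
  £733,000 × 26% = £190,580

£190,580 > £91,250, so the minimum tax is the binding amount.

£190,580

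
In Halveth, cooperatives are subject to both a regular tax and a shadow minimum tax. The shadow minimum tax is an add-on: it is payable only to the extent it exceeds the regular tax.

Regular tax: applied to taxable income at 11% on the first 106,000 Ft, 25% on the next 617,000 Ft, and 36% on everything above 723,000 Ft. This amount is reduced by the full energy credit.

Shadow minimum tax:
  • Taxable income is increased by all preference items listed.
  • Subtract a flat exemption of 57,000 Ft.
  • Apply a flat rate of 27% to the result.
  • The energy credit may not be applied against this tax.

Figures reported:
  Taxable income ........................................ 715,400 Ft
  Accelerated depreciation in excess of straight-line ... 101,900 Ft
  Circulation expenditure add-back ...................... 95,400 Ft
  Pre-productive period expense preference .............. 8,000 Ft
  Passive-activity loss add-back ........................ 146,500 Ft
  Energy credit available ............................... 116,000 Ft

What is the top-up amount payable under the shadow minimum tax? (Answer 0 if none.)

Shadow minimum tax:
  Adjusted income: 715,400 Ft + 101,900 Ft + 95,400 Ft + 8,000 Ft + 146,500 Ft = 1,067,200 Ft
  Less exemption 57,000 Ft → base 1,010,200 Ft
  1,010,200 Ft × 27% = 272,754 Ft

Regular tax:
  106,000 Ft × 11% = 11,660 Ft
  609,400 Ft × 25% = 152,350 Ft
  → 164,010 Ft
  Less energy credit 116,000 Ft → 48,010 Ft

Excess of shadow minimum tax over regular tax: 272,754 Ft − 48,010 Ft = 224,744 Ft.

224,744 Ft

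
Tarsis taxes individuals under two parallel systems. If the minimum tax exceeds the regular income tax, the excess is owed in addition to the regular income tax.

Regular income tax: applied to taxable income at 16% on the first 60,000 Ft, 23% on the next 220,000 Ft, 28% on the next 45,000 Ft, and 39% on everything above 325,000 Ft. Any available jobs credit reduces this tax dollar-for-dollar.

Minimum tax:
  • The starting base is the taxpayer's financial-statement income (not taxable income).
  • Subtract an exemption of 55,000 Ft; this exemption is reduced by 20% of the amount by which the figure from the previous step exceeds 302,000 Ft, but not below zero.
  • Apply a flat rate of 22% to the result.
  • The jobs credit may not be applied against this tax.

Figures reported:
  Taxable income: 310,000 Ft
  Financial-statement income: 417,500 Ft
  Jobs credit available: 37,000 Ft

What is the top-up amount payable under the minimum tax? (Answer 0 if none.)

53,232 Ft

Regular income tax:
  60,000 Ft × 16% = 9,600 Ft
  220,000 Ft × 23% = 50,600 Ft
  30,000 Ft × 28% = 8,400 Ft
  → 68,600 Ft
  Less jobs credit 37,000 Ft → 31,600 Ft

Minimum tax:
  Base (financial-statement income): 417,500 Ft
  Exemption: 55,000 Ft − 20% × (417,500 Ft − 302,000 Ft) = 55,000 Ft − 23,100 Ft = 31,900 Ft
  Base: 417,500 Ft − 31,900 Ft = 385,600 Ft
  385,600 Ft × 22% = 84,832 Ft

Excess of minimum tax over regular income tax: 84,832 Ft − 31,600 Ft = 53,232 Ft.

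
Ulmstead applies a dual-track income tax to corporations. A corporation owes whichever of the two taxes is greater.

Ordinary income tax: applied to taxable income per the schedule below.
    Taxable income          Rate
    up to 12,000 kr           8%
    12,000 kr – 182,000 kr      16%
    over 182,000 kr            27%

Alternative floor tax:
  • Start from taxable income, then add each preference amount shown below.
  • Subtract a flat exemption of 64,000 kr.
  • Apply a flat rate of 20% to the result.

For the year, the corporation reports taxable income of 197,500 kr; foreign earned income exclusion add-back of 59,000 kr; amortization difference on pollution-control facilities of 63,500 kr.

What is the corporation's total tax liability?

Ordinary income tax:
  12,000 kr × 8% = 960 kr
  170,000 kr × 16% = 27,200 kr
  15,500 kr × 27% = 4,185 kr
  → 32,345 kr

Alternative floor tax:
  Adjusted income: 197,500 kr + 59,000 kr + 63,500 kr = 320,000 kr
  Less exemption 64,000 kr → base 256,000 kr
  256,000 kr × 20% = 51,200 kr

51,200 kr > 32,345 kr, so the alternative floor tax is the binding amount.

51,200 kr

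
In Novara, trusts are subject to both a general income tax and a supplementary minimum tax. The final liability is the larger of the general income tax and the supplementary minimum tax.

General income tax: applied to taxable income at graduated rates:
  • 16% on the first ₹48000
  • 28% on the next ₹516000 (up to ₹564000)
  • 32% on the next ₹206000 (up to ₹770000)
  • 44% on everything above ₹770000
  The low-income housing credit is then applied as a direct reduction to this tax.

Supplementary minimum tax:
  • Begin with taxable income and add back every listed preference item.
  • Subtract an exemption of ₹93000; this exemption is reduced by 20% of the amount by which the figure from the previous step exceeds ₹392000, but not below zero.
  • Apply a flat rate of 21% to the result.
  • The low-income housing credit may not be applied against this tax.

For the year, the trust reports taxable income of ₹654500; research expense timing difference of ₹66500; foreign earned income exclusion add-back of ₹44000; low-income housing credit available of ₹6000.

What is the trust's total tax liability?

Supplementary minimum tax:
  Adjusted income: ₹654500 + ₹66500 + ₹44000 = ₹765000
  Exemption: ₹93000 − 20% × (₹765000 − ₹392000) = ₹93000 − ₹74600 = ₹18400
  Base: ₹765000 − ₹18400 = ₹746600
  ₹746600 × 21% = ₹156786

General income tax:
  ₹48000 × 16% = ₹7680
  ₹516000 × 28% = ₹144480
  ₹90500 × 32% = ₹28960
  → ₹181120
  Less low-income housing credit ₹6000 → ₹175120

₹175120 > ₹156786, so the general income tax governs.

₹175120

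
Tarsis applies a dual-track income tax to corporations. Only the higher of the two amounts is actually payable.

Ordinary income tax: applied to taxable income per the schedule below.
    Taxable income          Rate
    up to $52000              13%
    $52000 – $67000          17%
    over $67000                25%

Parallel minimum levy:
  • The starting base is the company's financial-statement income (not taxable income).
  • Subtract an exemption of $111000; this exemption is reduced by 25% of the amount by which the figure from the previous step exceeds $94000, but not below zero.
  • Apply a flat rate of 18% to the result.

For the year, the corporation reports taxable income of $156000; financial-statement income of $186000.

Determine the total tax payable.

$31560

Parallel minimum levy:
  Base (financial-statement income): $186000
  Exemption: $111000 − 25% × ($186000 − $94000) = $111000 − $23000 = $88000
  Base: $186000 − $88000 = $98000
  $98000 × 18% = $17640

Ordinary income tax:
  $52000 × 13% = $6760
  $15000 × 17% = $2550
  $89000 × 25% = $22250
  → $31560

$31560 > $17640, so the ordinary income tax governs.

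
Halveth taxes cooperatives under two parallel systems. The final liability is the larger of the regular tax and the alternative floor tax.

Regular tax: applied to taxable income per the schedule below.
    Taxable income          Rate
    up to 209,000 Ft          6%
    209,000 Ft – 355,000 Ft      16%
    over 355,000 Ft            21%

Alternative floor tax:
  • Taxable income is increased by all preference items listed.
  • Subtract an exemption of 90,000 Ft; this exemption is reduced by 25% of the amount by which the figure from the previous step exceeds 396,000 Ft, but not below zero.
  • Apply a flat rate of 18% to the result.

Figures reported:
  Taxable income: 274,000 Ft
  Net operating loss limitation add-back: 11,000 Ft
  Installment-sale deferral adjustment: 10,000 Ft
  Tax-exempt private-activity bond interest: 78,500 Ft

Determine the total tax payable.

51,030 Ft

Alternative floor tax:
  Adjusted income: 274,000 Ft + 11,000 Ft + 10,000 Ft + 78,500 Ft = 373,500 Ft
  Exemption: 373,500 Ft ≤ 396,000 Ft, so full 90,000 Ft applies
  Base: 373,500 Ft − 90,000 Ft = 283,500 Ft
  283,500 Ft × 18% = 51,030 Ft

Regular tax:
  209,000 Ft × 6% = 12,540 Ft
  65,000 Ft × 16% = 10,400 Ft
  → 22,940 Ft

51,030 Ft > 22,940 Ft, so the alternative floor tax is the binding amount.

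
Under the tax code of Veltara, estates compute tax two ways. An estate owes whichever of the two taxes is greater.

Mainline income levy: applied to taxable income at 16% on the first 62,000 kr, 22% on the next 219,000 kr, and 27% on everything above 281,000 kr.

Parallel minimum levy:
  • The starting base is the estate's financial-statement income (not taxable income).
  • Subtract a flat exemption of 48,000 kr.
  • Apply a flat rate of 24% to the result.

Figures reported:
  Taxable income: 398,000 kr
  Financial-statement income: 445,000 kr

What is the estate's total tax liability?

95,280 kr

Parallel minimum levy:
  Base (financial-statement income): 445,000 kr
  Less exemption 48,000 kr → base 397,000 kr
  397,000 kr × 24% = 95,280 kr

Mainline income levy:
  62,000 kr × 16% = 9,920 kr
  219,000 kr × 22% = 48,180 kr
  117,000 kr × 27% = 31,590 kr
  → 89,690 kr

95,280 kr > 89,690 kr, so the parallel minimum levy is the binding amount.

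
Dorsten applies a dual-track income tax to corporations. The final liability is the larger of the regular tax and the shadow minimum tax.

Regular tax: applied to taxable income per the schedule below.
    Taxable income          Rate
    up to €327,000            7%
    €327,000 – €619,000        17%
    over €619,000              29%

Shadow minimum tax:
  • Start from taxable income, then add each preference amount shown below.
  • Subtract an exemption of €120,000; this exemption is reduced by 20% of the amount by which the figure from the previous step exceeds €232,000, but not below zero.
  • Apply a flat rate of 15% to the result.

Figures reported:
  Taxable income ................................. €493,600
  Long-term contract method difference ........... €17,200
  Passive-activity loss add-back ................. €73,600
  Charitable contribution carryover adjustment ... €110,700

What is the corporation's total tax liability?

Shadow minimum tax:
  Adjusted income: €493,600 + €17,200 + €73,600 + €110,700 = €695,100
  Exemption: €120,000 − 20% × (€695,100 − €232,000) = €120,000 − €92,620 = €27,380
  Base: €695,100 − €27,380 = €667,720
  €667,720 × 15% = €100,158

Regular tax:
  €327,000 × 7% = €22,890
  €166,600 × 17% = €28,322
  → €51,212

€100,158 > €51,212, so the shadow minimum tax is the binding amount.

€100,158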